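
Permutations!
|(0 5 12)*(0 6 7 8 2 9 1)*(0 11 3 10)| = 12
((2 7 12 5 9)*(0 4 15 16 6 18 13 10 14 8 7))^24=((0 4 15 16 6 18 13 10 14 8 7 12 5 9 2))^24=(0 8 16 5 13)(2 14 15 12 18)(4 7 6 9 10)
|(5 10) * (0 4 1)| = 6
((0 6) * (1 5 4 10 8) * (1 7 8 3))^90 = ((0 6)(1 5 4 10 3)(7 8))^90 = (10)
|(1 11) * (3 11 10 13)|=|(1 10 13 3 11)|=5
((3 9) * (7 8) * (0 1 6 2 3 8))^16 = ((0 1 6 2 3 9 8 7))^16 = (9)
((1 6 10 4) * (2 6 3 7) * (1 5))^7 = (1 5 4 10 6 2 7 3)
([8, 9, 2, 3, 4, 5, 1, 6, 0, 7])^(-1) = (0 8)(1 6 7 9)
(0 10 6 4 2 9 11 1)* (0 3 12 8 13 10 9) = (0 9 11 1 3 12 8 13 10 6 4 2) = [9, 3, 0, 12, 2, 5, 4, 7, 13, 11, 6, 1, 8, 10]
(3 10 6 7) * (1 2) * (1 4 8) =(1 2 4 8)(3 10 6 7) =[0, 2, 4, 10, 8, 5, 7, 3, 1, 9, 6]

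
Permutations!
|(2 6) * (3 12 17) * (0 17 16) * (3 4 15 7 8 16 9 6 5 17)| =|(0 3 12 9 6 2 5 17 4 15 7 8 16)| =13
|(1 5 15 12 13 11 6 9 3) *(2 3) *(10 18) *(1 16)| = |(1 5 15 12 13 11 6 9 2 3 16)(10 18)| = 22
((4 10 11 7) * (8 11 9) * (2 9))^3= (2 11 10 8 4 9 7)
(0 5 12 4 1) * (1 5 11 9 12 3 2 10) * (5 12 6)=(0 11 9 6 5 3 2 10 1)(4 12)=[11, 0, 10, 2, 12, 3, 5, 7, 8, 6, 1, 9, 4]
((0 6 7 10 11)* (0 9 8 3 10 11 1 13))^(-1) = (0 13 1 10 3 8 9 11 7 6) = ((0 6 7 11 9 8 3 10 1 13))^(-1)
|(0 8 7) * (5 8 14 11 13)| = 7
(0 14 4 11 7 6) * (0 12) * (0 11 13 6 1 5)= (0 14 4 13 6 12 11 7 1 5)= [14, 5, 2, 3, 13, 0, 12, 1, 8, 9, 10, 7, 11, 6, 4]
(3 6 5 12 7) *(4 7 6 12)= (3 12 6 5 4 7)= [0, 1, 2, 12, 7, 4, 5, 3, 8, 9, 10, 11, 6]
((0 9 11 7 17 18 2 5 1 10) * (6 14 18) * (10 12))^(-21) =(0 6 1 11 18 10 17 5 9 14 12 7 2) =((0 9 11 7 17 6 14 18 2 5 1 12 10))^(-21)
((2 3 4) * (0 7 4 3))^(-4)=(7)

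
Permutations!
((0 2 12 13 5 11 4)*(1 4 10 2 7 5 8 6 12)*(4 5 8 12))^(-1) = ((0 7 8 6 4)(1 5 11 10 2)(12 13))^(-1) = (0 4 6 8 7)(1 2 10 11 5)(12 13)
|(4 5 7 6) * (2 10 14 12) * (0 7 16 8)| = 28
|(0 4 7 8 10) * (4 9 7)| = 5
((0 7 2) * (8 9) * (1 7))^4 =(9)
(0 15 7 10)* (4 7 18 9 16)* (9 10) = (0 15 18 10)(4 7 9 16) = [15, 1, 2, 3, 7, 5, 6, 9, 8, 16, 0, 11, 12, 13, 14, 18, 4, 17, 10]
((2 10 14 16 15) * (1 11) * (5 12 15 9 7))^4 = (2 9 15 16 12 14 5 10 7)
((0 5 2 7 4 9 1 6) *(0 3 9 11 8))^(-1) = ((0 5 2 7 4 11 8)(1 6 3 9))^(-1) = (0 8 11 4 7 2 5)(1 9 3 6)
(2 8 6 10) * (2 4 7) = (2 8 6 10 4 7) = [0, 1, 8, 3, 7, 5, 10, 2, 6, 9, 4]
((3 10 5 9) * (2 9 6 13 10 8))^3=(2 8 3 9)(5 10 13 6)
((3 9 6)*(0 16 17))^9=((0 16 17)(3 9 6))^9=(17)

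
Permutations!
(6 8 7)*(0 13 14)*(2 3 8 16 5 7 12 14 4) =(0 13 4 2 3 8 12 14)(5 7 6 16) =[13, 1, 3, 8, 2, 7, 16, 6, 12, 9, 10, 11, 14, 4, 0, 15, 5]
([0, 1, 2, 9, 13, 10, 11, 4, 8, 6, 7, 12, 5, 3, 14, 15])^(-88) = (15)(3 6 12 10 4)(5 7 13 9 11)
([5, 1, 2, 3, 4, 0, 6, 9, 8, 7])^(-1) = [5, 1, 2, 3, 4, 0, 6, 9, 8, 7]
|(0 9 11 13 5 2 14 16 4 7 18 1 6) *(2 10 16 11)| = |(0 9 2 14 11 13 5 10 16 4 7 18 1 6)| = 14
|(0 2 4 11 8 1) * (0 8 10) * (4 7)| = |(0 2 7 4 11 10)(1 8)| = 6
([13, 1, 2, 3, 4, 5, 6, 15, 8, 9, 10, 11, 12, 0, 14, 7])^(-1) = [13, 1, 2, 3, 4, 5, 6, 15, 8, 9, 10, 11, 12, 0, 14, 7]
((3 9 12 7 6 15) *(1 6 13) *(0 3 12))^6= ((0 3 9)(1 6 15 12 7 13))^6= (15)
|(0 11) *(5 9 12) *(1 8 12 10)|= |(0 11)(1 8 12 5 9 10)|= 6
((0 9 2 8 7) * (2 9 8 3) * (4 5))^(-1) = ((9)(0 8 7)(2 3)(4 5))^(-1) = (9)(0 7 8)(2 3)(4 5)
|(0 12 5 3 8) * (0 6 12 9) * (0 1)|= |(0 9 1)(3 8 6 12 5)|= 15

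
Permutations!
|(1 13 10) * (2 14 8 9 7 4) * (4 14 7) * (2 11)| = |(1 13 10)(2 7 14 8 9 4 11)| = 21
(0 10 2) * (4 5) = [10, 1, 0, 3, 5, 4, 6, 7, 8, 9, 2] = (0 10 2)(4 5)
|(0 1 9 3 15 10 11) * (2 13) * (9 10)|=12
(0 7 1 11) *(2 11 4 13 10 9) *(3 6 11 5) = (0 7 1 4 13 10 9 2 5 3 6 11) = [7, 4, 5, 6, 13, 3, 11, 1, 8, 2, 9, 0, 12, 10]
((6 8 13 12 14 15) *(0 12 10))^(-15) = ((0 12 14 15 6 8 13 10))^(-15) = (0 12 14 15 6 8 13 10)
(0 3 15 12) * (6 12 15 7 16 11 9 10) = [3, 1, 2, 7, 4, 5, 12, 16, 8, 10, 6, 9, 0, 13, 14, 15, 11] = (0 3 7 16 11 9 10 6 12)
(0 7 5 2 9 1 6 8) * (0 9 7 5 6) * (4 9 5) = (0 4 9 1)(2 7 6 8 5) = [4, 0, 7, 3, 9, 2, 8, 6, 5, 1]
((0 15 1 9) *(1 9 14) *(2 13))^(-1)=((0 15 9)(1 14)(2 13))^(-1)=(0 9 15)(1 14)(2 13)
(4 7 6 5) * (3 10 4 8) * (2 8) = [0, 1, 8, 10, 7, 2, 5, 6, 3, 9, 4] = (2 8 3 10 4 7 6 5)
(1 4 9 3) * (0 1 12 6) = (0 1 4 9 3 12 6) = [1, 4, 2, 12, 9, 5, 0, 7, 8, 3, 10, 11, 6]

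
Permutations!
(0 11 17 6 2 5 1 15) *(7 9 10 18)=[11, 15, 5, 3, 4, 1, 2, 9, 8, 10, 18, 17, 12, 13, 14, 0, 16, 6, 7]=(0 11 17 6 2 5 1 15)(7 9 10 18)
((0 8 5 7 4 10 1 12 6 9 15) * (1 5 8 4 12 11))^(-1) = ((0 4 10 5 7 12 6 9 15)(1 11))^(-1) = (0 15 9 6 12 7 5 10 4)(1 11)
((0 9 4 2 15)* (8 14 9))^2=((0 8 14 9 4 2 15))^2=(0 14 4 15 8 9 2)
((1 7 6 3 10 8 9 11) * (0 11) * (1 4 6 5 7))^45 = (0 10 4 9 3 11 8 6)(5 7)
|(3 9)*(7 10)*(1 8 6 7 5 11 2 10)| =|(1 8 6 7)(2 10 5 11)(3 9)| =4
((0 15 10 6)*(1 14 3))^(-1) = ((0 15 10 6)(1 14 3))^(-1) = (0 6 10 15)(1 3 14)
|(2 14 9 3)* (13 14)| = 5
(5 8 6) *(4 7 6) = (4 7 6 5 8) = [0, 1, 2, 3, 7, 8, 5, 6, 4]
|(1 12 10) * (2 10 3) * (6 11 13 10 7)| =9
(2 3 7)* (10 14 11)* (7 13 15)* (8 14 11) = (2 3 13 15 7)(8 14)(10 11) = [0, 1, 3, 13, 4, 5, 6, 2, 14, 9, 11, 10, 12, 15, 8, 7]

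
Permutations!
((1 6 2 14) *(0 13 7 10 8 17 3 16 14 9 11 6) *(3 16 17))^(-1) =((0 13 7 10 8 3 17 16 14 1)(2 9 11 6))^(-1) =(0 1 14 16 17 3 8 10 7 13)(2 6 11 9)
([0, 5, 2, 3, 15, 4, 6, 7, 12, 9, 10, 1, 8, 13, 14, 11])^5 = (15)(8 12)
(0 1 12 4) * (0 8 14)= (0 1 12 4 8 14)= [1, 12, 2, 3, 8, 5, 6, 7, 14, 9, 10, 11, 4, 13, 0]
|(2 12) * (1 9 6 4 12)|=6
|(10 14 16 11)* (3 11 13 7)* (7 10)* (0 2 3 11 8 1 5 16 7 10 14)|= 12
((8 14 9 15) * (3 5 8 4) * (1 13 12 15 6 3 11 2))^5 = (1 11 15 13 2 4 12)(3 6 9 14 8 5)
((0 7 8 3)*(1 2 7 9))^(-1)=(0 3 8 7 2 1 9)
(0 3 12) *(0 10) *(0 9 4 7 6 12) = (0 3)(4 7 6 12 10 9) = [3, 1, 2, 0, 7, 5, 12, 6, 8, 4, 9, 11, 10]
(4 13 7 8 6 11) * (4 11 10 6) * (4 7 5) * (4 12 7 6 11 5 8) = (4 13 8 6 10 11 5 12 7) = [0, 1, 2, 3, 13, 12, 10, 4, 6, 9, 11, 5, 7, 8]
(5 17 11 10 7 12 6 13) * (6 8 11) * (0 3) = (0 3)(5 17 6 13)(7 12 8 11 10) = [3, 1, 2, 0, 4, 17, 13, 12, 11, 9, 7, 10, 8, 5, 14, 15, 16, 6]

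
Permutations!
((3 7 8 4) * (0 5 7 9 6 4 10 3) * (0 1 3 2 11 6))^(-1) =((0 5 7 8 10 2 11 6 4 1 3 9))^(-1) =(0 9 3 1 4 6 11 2 10 8 7 5)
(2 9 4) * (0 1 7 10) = (0 1 7 10)(2 9 4) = [1, 7, 9, 3, 2, 5, 6, 10, 8, 4, 0]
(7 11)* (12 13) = [0, 1, 2, 3, 4, 5, 6, 11, 8, 9, 10, 7, 13, 12] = (7 11)(12 13)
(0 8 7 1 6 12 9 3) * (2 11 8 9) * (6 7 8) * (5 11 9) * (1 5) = [1, 7, 9, 0, 4, 11, 12, 5, 8, 3, 10, 6, 2] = (0 1 7 5 11 6 12 2 9 3)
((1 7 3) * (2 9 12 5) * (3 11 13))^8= (1 13 7 3 11)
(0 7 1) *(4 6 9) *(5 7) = [5, 0, 2, 3, 6, 7, 9, 1, 8, 4] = (0 5 7 1)(4 6 9)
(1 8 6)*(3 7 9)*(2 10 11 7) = (1 8 6)(2 10 11 7 9 3) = [0, 8, 10, 2, 4, 5, 1, 9, 6, 3, 11, 7]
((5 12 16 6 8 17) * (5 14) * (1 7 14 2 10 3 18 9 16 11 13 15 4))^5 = (1 11 7 13 14 15 5 4 12)(2 16 10 6 3 8 18 17 9)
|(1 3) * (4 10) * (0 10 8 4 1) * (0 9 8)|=7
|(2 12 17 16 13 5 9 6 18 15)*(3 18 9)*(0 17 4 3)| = 30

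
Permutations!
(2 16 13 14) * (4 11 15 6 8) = [0, 1, 16, 3, 11, 5, 8, 7, 4, 9, 10, 15, 12, 14, 2, 6, 13] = (2 16 13 14)(4 11 15 6 8)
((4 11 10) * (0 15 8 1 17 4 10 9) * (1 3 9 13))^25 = (17)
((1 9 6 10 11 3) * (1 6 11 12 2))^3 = (1 3 12 9 6 2 11 10) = ((1 9 11 3 6 10 12 2))^3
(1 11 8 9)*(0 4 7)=(0 4 7)(1 11 8 9)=[4, 11, 2, 3, 7, 5, 6, 0, 9, 1, 10, 8]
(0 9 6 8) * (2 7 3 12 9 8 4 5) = (0 8)(2 7 3 12 9 6 4 5) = [8, 1, 7, 12, 5, 2, 4, 3, 0, 6, 10, 11, 9]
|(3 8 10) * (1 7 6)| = 3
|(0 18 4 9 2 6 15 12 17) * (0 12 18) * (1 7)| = 6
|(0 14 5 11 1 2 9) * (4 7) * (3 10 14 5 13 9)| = |(0 5 11 1 2 3 10 14 13 9)(4 7)| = 10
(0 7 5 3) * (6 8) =(0 7 5 3)(6 8) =[7, 1, 2, 0, 4, 3, 8, 5, 6]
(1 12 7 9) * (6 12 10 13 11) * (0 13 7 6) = (0 13 11)(1 10 7 9)(6 12) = [13, 10, 2, 3, 4, 5, 12, 9, 8, 1, 7, 0, 6, 11]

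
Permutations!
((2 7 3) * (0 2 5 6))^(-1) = ((0 2 7 3 5 6))^(-1) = (0 6 5 3 7 2)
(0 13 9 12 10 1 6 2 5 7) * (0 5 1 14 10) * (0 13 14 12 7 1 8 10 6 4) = (0 14 6 2 8 10 12 13 9 7 5 1 4) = [14, 4, 8, 3, 0, 1, 2, 5, 10, 7, 12, 11, 13, 9, 6]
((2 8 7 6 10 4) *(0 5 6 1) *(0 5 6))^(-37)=(0 5 1 7 8 2 4 10 6)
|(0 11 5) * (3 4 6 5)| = 6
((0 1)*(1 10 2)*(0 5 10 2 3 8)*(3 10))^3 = (10)(0 5)(1 8)(2 3)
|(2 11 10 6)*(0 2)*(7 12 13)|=15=|(0 2 11 10 6)(7 12 13)|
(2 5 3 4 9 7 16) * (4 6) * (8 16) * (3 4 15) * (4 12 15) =[0, 1, 5, 6, 9, 12, 4, 8, 16, 7, 10, 11, 15, 13, 14, 3, 2] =(2 5 12 15 3 6 4 9 7 8 16)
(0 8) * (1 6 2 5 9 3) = (0 8)(1 6 2 5 9 3) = [8, 6, 5, 1, 4, 9, 2, 7, 0, 3]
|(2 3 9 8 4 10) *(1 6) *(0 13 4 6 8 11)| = |(0 13 4 10 2 3 9 11)(1 8 6)| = 24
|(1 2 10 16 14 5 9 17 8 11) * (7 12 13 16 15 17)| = 7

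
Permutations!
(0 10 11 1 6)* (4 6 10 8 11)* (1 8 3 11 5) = (0 3 11 8 5 1 10 4 6) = [3, 10, 2, 11, 6, 1, 0, 7, 5, 9, 4, 8]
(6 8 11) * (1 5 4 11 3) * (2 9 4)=[0, 5, 9, 1, 11, 2, 8, 7, 3, 4, 10, 6]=(1 5 2 9 4 11 6 8 3)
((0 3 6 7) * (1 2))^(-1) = (0 7 6 3)(1 2)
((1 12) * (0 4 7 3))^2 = ((0 4 7 3)(1 12))^2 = (12)(0 7)(3 4)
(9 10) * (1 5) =[0, 5, 2, 3, 4, 1, 6, 7, 8, 10, 9] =(1 5)(9 10)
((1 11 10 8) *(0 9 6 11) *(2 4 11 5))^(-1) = ((0 9 6 5 2 4 11 10 8 1))^(-1) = (0 1 8 10 11 4 2 5 6 9)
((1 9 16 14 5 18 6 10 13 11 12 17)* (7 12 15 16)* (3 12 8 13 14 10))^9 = ((1 9 7 8 13 11 15 16 10 14 5 18 6 3 12 17))^9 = (1 14 7 18 13 3 15 17 10 9 5 8 6 11 12 16)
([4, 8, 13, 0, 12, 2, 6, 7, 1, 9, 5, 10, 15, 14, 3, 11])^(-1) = (0 3 14 13 2 5 10 11 15 12 4)(1 8)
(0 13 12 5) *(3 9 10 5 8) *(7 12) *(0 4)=[13, 1, 2, 9, 0, 4, 6, 12, 3, 10, 5, 11, 8, 7]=(0 13 7 12 8 3 9 10 5 4)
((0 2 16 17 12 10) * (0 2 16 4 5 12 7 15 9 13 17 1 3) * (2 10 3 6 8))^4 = ((0 16 1 6 8 2 4 5 12 3)(7 15 9 13 17))^4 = (0 8 12 1 4)(2 3 6 5 16)(7 17 13 9 15)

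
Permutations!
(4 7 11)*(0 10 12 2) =(0 10 12 2)(4 7 11) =[10, 1, 0, 3, 7, 5, 6, 11, 8, 9, 12, 4, 2]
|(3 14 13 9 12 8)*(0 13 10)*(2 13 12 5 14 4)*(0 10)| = |(0 12 8 3 4 2 13 9 5 14)| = 10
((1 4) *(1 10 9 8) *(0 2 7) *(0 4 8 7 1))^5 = (0 2 1 8)(4 10 9 7) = ((0 2 1 8)(4 10 9 7))^5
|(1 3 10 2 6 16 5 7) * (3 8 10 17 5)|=|(1 8 10 2 6 16 3 17 5 7)|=10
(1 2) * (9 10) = (1 2)(9 10) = [0, 2, 1, 3, 4, 5, 6, 7, 8, 10, 9]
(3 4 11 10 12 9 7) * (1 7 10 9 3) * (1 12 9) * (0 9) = [9, 7, 2, 4, 11, 5, 6, 12, 8, 10, 0, 1, 3] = (0 9 10)(1 7 12 3 4 11)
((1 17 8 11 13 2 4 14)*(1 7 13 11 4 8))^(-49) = (1 17)(2 13 7 14 4 8)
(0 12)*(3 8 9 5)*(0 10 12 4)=[4, 1, 2, 8, 0, 3, 6, 7, 9, 5, 12, 11, 10]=(0 4)(3 8 9 5)(10 12)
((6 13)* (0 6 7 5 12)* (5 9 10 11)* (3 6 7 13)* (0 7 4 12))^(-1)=(13)(0 5 11 10 9 7 12 4)(3 6)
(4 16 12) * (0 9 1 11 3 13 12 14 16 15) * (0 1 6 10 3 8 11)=(0 9 6 10 3 13 12 4 15 1)(8 11)(14 16)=[9, 0, 2, 13, 15, 5, 10, 7, 11, 6, 3, 8, 4, 12, 16, 1, 14]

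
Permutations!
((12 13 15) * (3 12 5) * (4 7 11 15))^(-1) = (3 5 15 11 7 4 13 12)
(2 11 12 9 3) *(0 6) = (0 6)(2 11 12 9 3) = [6, 1, 11, 2, 4, 5, 0, 7, 8, 3, 10, 12, 9]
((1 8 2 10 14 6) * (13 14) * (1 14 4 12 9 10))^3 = ((1 8 2)(4 12 9 10 13)(6 14))^3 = (4 10 12 13 9)(6 14)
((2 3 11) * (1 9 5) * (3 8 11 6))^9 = ((1 9 5)(2 8 11)(3 6))^9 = (11)(3 6)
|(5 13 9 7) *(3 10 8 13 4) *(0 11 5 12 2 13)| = 35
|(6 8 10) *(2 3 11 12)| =|(2 3 11 12)(6 8 10)| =12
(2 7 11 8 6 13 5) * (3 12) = (2 7 11 8 6 13 5)(3 12) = [0, 1, 7, 12, 4, 2, 13, 11, 6, 9, 10, 8, 3, 5]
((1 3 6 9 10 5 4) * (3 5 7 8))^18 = (10)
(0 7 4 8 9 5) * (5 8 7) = [5, 1, 2, 3, 7, 0, 6, 4, 9, 8] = (0 5)(4 7)(8 9)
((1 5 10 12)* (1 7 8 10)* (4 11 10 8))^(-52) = (4 12 11 7 10)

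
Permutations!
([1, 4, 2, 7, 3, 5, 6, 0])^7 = [4, 3, 2, 0, 7, 5, 6, 1]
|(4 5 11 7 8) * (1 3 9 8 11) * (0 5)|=|(0 5 1 3 9 8 4)(7 11)|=14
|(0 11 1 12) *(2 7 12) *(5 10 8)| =|(0 11 1 2 7 12)(5 10 8)| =6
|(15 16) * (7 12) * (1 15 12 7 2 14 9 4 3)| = |(1 15 16 12 2 14 9 4 3)| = 9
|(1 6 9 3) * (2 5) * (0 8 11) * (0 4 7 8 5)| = 12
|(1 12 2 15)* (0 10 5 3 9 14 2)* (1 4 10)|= |(0 1 12)(2 15 4 10 5 3 9 14)|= 24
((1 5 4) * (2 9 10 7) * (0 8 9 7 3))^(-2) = (0 10 8 3 9)(1 5 4) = ((0 8 9 10 3)(1 5 4)(2 7))^(-2)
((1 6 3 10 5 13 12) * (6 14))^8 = ((1 14 6 3 10 5 13 12))^8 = (14)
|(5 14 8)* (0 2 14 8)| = |(0 2 14)(5 8)| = 6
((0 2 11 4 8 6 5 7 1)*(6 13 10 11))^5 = (13)(0 1 7 5 6 2)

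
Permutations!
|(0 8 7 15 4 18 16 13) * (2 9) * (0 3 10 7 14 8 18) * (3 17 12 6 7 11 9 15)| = |(0 18 16 13 17 12 6 7 3 10 11 9 2 15 4)(8 14)| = 30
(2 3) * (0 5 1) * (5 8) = (0 8 5 1)(2 3) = [8, 0, 3, 2, 4, 1, 6, 7, 5]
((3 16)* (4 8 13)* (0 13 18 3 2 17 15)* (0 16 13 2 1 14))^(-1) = ((0 2 17 15 16 1 14)(3 13 4 8 18))^(-1) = (0 14 1 16 15 17 2)(3 18 8 4 13)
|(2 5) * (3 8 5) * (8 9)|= 5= |(2 3 9 8 5)|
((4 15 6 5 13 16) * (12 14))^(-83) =(4 15 6 5 13 16)(12 14) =((4 15 6 5 13 16)(12 14))^(-83)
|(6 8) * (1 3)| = 2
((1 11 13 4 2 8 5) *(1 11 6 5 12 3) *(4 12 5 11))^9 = ((1 6 11 13 12 3)(2 8 5 4))^9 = (1 13)(2 8 5 4)(3 11)(6 12)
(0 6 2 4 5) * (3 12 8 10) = [6, 1, 4, 12, 5, 0, 2, 7, 10, 9, 3, 11, 8] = (0 6 2 4 5)(3 12 8 10)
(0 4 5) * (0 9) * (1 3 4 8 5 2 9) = (0 8 5 1 3 4 2 9) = [8, 3, 9, 4, 2, 1, 6, 7, 5, 0]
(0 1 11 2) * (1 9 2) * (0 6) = (0 9 2 6)(1 11) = [9, 11, 6, 3, 4, 5, 0, 7, 8, 2, 10, 1]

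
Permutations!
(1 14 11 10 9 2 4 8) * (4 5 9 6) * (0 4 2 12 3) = (0 4 8 1 14 11 10 6 2 5 9 12 3) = [4, 14, 5, 0, 8, 9, 2, 7, 1, 12, 6, 10, 3, 13, 11]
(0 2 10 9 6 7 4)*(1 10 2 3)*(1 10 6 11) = (0 3 10 9 11 1 6 7 4) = [3, 6, 2, 10, 0, 5, 7, 4, 8, 11, 9, 1]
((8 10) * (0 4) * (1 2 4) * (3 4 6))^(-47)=(0 1 2 6 3 4)(8 10)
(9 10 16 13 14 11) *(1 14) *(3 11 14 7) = (1 7 3 11 9 10 16 13) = [0, 7, 2, 11, 4, 5, 6, 3, 8, 10, 16, 9, 12, 1, 14, 15, 13]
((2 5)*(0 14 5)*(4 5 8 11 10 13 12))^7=(0 4 10 14 5 13 8 2 12 11)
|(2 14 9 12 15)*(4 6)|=|(2 14 9 12 15)(4 6)|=10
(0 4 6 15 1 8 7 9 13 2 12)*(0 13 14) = (0 4 6 15 1 8 7 9 14)(2 12 13) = [4, 8, 12, 3, 6, 5, 15, 9, 7, 14, 10, 11, 13, 2, 0, 1]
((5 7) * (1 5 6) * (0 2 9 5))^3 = ((0 2 9 5 7 6 1))^3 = (0 5 1 9 6 2 7)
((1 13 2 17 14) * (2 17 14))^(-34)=(1 13 17 2 14)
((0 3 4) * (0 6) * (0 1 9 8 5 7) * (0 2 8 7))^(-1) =(0 5 8 2 7 9 1 6 4 3)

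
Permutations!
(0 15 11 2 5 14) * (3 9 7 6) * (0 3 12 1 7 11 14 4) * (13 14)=(0 15 13 14 3 9 11 2 5 4)(1 7 6 12)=[15, 7, 5, 9, 0, 4, 12, 6, 8, 11, 10, 2, 1, 14, 3, 13]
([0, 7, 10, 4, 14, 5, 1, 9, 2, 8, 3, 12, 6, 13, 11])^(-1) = (1 6 12 11 14 4 3 10 2 8 9 7)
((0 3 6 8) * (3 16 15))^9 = (0 3)(6 16)(8 15)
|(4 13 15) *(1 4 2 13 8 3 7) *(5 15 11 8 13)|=21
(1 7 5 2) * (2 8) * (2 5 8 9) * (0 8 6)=(0 8 5 9 2 1 7 6)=[8, 7, 1, 3, 4, 9, 0, 6, 5, 2]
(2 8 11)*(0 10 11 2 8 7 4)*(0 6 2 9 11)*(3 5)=(0 10)(2 7 4 6)(3 5)(8 9 11)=[10, 1, 7, 5, 6, 3, 2, 4, 9, 11, 0, 8]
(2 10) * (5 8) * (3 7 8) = (2 10)(3 7 8 5) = [0, 1, 10, 7, 4, 3, 6, 8, 5, 9, 2]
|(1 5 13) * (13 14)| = 4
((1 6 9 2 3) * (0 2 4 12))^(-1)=(0 12 4 9 6 1 3 2)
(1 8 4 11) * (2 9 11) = (1 8 4 2 9 11) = [0, 8, 9, 3, 2, 5, 6, 7, 4, 11, 10, 1]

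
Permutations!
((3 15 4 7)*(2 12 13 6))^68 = (15)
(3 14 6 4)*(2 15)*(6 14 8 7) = (2 15)(3 8 7 6 4) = [0, 1, 15, 8, 3, 5, 4, 6, 7, 9, 10, 11, 12, 13, 14, 2]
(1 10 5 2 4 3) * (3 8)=(1 10 5 2 4 8 3)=[0, 10, 4, 1, 8, 2, 6, 7, 3, 9, 5]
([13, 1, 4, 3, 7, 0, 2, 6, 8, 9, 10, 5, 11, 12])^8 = (0 11 13 5 12)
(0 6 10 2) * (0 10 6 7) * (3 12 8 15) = (0 7)(2 10)(3 12 8 15) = [7, 1, 10, 12, 4, 5, 6, 0, 15, 9, 2, 11, 8, 13, 14, 3]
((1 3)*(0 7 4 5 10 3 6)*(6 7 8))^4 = (0 8 6)(1 10 4)(3 5 7)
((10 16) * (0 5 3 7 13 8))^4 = (16)(0 13 3)(5 8 7)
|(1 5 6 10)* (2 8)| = |(1 5 6 10)(2 8)| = 4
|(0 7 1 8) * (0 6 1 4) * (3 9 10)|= 3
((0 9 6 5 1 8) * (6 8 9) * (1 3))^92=(0 6 5 3 1 9 8)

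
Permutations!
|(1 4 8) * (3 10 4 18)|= 6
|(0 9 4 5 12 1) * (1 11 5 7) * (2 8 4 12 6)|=|(0 9 12 11 5 6 2 8 4 7 1)|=11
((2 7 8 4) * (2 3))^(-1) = ((2 7 8 4 3))^(-1) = (2 3 4 8 7)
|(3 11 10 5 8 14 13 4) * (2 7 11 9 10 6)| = 8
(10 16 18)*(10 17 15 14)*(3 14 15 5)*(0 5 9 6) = (0 5 3 14 10 16 18 17 9 6) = [5, 1, 2, 14, 4, 3, 0, 7, 8, 6, 16, 11, 12, 13, 10, 15, 18, 9, 17]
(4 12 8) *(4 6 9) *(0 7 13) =(0 7 13)(4 12 8 6 9) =[7, 1, 2, 3, 12, 5, 9, 13, 6, 4, 10, 11, 8, 0]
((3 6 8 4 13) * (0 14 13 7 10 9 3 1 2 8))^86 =((0 14 13 1 2 8 4 7 10 9 3 6))^86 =(0 13 2 4 10 3)(1 8 7 9 6 14)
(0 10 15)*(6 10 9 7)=(0 9 7 6 10 15)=[9, 1, 2, 3, 4, 5, 10, 6, 8, 7, 15, 11, 12, 13, 14, 0]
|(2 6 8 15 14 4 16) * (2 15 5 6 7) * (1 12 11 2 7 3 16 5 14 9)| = 40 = |(1 12 11 2 3 16 15 9)(4 5 6 8 14)|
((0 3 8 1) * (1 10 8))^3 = ((0 3 1)(8 10))^3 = (8 10)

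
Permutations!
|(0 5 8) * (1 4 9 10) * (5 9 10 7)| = 15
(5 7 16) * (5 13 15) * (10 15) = (5 7 16 13 10 15) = [0, 1, 2, 3, 4, 7, 6, 16, 8, 9, 15, 11, 12, 10, 14, 5, 13]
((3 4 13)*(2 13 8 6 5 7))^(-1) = ((2 13 3 4 8 6 5 7))^(-1) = (2 7 5 6 8 4 3 13)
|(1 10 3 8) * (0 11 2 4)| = |(0 11 2 4)(1 10 3 8)| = 4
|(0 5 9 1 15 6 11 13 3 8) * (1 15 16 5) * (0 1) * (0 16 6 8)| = |(0 16 5 9 15 8 1 6 11 13 3)| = 11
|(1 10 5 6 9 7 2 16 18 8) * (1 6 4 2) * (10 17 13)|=13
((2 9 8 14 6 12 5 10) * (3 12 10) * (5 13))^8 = ((2 9 8 14 6 10)(3 12 13 5))^8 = (2 8 6)(9 14 10)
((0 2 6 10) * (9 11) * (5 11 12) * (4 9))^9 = ((0 2 6 10)(4 9 12 5 11))^9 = (0 2 6 10)(4 11 5 12 9)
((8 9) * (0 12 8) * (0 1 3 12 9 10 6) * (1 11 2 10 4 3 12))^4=((0 9 11 2 10 6)(1 12 8 4 3))^4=(0 10 11)(1 3 4 8 12)(2 9 6)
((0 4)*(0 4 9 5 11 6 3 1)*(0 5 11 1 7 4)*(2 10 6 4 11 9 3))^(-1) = (0 4 11 7 3)(1 5)(2 6 10)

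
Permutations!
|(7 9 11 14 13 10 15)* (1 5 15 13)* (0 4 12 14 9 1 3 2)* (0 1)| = 10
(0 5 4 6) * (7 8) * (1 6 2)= (0 5 4 2 1 6)(7 8)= [5, 6, 1, 3, 2, 4, 0, 8, 7]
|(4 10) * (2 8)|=|(2 8)(4 10)|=2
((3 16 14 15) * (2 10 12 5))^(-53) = ((2 10 12 5)(3 16 14 15))^(-53) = (2 5 12 10)(3 15 14 16)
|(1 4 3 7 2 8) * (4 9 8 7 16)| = 6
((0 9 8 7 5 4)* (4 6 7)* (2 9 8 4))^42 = (0 2 4 8 9) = ((0 8 2 9 4)(5 6 7))^42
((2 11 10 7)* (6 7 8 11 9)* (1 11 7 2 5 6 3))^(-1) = (1 3 9 2 6 5 7 8 10 11)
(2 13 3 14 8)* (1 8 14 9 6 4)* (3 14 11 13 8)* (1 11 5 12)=(1 3 9 6 4 11 13 14 5 12)(2 8)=[0, 3, 8, 9, 11, 12, 4, 7, 2, 6, 10, 13, 1, 14, 5]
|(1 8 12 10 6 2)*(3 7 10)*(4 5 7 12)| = 8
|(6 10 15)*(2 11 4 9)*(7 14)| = |(2 11 4 9)(6 10 15)(7 14)| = 12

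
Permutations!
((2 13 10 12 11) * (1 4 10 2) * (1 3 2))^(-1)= (1 13 2 3 11 12 10 4)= ((1 4 10 12 11 3 2 13))^(-1)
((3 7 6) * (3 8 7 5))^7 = (3 5)(6 8 7)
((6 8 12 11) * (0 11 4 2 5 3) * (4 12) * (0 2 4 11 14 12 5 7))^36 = ((0 14 12 5 3 2 7)(6 8 11))^36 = (0 14 12 5 3 2 7)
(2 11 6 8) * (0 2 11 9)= (0 2 9)(6 8 11)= [2, 1, 9, 3, 4, 5, 8, 7, 11, 0, 10, 6]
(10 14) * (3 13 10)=(3 13 10 14)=[0, 1, 2, 13, 4, 5, 6, 7, 8, 9, 14, 11, 12, 10, 3]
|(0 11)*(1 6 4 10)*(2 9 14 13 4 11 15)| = |(0 15 2 9 14 13 4 10 1 6 11)| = 11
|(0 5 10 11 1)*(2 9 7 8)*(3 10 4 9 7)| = |(0 5 4 9 3 10 11 1)(2 7 8)| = 24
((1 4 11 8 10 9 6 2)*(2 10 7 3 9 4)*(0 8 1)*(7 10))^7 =((0 8 10 4 11 1 2)(3 9 6 7))^7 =(11)(3 7 6 9)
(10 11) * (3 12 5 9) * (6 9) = [0, 1, 2, 12, 4, 6, 9, 7, 8, 3, 11, 10, 5] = (3 12 5 6 9)(10 11)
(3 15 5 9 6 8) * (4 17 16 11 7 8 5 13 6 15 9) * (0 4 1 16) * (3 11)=[4, 16, 2, 9, 17, 1, 5, 8, 11, 15, 10, 7, 12, 6, 14, 13, 3, 0]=(0 4 17)(1 16 3 9 15 13 6 5)(7 8 11)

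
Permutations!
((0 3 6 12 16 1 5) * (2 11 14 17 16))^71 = ((0 3 6 12 2 11 14 17 16 1 5))^71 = (0 11 5 2 1 12 16 6 17 3 14)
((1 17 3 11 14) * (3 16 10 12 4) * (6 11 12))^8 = (1 17 16 10 6 11 14)(3 4 12)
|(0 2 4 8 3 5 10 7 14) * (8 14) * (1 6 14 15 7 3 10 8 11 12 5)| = 14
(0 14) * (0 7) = [14, 1, 2, 3, 4, 5, 6, 0, 8, 9, 10, 11, 12, 13, 7] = (0 14 7)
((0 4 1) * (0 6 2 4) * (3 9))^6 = (9)(1 2)(4 6)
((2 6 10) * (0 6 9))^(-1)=((0 6 10 2 9))^(-1)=(0 9 2 10 6)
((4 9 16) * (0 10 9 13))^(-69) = (0 16)(4 10)(9 13)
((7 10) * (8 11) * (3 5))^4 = ((3 5)(7 10)(8 11))^4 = (11)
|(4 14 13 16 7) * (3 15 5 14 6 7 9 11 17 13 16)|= 9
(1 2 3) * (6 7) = (1 2 3)(6 7) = [0, 2, 3, 1, 4, 5, 7, 6]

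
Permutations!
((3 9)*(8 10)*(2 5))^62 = (10)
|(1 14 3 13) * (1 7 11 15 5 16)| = 9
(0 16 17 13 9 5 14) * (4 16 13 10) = [13, 1, 2, 3, 16, 14, 6, 7, 8, 5, 4, 11, 12, 9, 0, 15, 17, 10] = (0 13 9 5 14)(4 16 17 10)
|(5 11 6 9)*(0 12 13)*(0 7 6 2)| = 9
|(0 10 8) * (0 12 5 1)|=6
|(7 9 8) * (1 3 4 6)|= 12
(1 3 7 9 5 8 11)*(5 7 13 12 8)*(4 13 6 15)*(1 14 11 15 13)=(1 3 6 13 12 8 15 4)(7 9)(11 14)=[0, 3, 2, 6, 1, 5, 13, 9, 15, 7, 10, 14, 8, 12, 11, 4]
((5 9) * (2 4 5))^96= ((2 4 5 9))^96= (9)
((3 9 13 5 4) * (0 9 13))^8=(13)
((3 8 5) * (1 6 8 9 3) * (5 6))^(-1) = ((1 5)(3 9)(6 8))^(-1) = (1 5)(3 9)(6 8)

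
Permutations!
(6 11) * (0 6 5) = [6, 1, 2, 3, 4, 0, 11, 7, 8, 9, 10, 5] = (0 6 11 5)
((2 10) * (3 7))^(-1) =((2 10)(3 7))^(-1) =(2 10)(3 7)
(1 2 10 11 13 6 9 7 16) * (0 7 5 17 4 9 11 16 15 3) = (0 7 15 3)(1 2 10 16)(4 9 5 17)(6 11 13) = [7, 2, 10, 0, 9, 17, 11, 15, 8, 5, 16, 13, 12, 6, 14, 3, 1, 4]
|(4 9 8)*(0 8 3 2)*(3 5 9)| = 10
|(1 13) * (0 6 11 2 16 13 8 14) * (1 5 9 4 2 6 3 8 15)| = 12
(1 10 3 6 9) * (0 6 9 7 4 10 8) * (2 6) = (0 2 6 7 4 10 3 9 1 8) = [2, 8, 6, 9, 10, 5, 7, 4, 0, 1, 3]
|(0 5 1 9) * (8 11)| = |(0 5 1 9)(8 11)| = 4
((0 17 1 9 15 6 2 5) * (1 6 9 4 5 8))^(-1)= (0 5 4 1 8 2 6 17)(9 15)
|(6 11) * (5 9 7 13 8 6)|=7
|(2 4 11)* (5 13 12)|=3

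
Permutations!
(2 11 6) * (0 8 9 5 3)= (0 8 9 5 3)(2 11 6)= [8, 1, 11, 0, 4, 3, 2, 7, 9, 5, 10, 6]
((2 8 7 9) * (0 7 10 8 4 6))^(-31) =((0 7 9 2 4 6)(8 10))^(-31) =(0 6 4 2 9 7)(8 10)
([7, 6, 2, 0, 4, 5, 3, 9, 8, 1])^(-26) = [6, 7, 2, 1, 4, 5, 9, 3, 8, 0]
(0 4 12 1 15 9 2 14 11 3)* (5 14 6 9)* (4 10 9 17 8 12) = (0 10 9 2 6 17 8 12 1 15 5 14 11 3) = [10, 15, 6, 0, 4, 14, 17, 7, 12, 2, 9, 3, 1, 13, 11, 5, 16, 8]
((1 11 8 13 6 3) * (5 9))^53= (1 3 6 13 8 11)(5 9)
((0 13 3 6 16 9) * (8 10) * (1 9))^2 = ((0 13 3 6 16 1 9)(8 10))^2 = (0 3 16 9 13 6 1)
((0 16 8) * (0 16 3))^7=(0 3)(8 16)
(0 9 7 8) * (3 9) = (0 3 9 7 8) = [3, 1, 2, 9, 4, 5, 6, 8, 0, 7]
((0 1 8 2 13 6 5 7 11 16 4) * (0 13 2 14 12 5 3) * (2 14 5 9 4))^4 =((0 1 8 5 7 11 16 2 14 12 9 4 13 6 3))^4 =(0 7 14 13 1 11 12 6 8 16 9 3 5 2 4)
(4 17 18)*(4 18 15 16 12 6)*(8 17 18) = [0, 1, 2, 3, 18, 5, 4, 7, 17, 9, 10, 11, 6, 13, 14, 16, 12, 15, 8] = (4 18 8 17 15 16 12 6)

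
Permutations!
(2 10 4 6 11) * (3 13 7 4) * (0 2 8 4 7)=(0 2 10 3 13)(4 6 11 8)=[2, 1, 10, 13, 6, 5, 11, 7, 4, 9, 3, 8, 12, 0]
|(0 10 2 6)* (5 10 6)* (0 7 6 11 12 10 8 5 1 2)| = |(0 11 12 10)(1 2)(5 8)(6 7)| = 4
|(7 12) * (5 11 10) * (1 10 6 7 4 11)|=15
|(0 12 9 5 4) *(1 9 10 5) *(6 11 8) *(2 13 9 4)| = |(0 12 10 5 2 13 9 1 4)(6 11 8)| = 9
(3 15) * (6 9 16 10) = [0, 1, 2, 15, 4, 5, 9, 7, 8, 16, 6, 11, 12, 13, 14, 3, 10] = (3 15)(6 9 16 10)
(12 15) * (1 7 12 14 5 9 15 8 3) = [0, 7, 2, 1, 4, 9, 6, 12, 3, 15, 10, 11, 8, 13, 5, 14] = (1 7 12 8 3)(5 9 15 14)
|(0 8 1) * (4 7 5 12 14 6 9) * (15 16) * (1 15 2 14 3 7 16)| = |(0 8 15 1)(2 14 6 9 4 16)(3 7 5 12)| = 12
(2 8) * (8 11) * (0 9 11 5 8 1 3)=[9, 3, 5, 0, 4, 8, 6, 7, 2, 11, 10, 1]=(0 9 11 1 3)(2 5 8)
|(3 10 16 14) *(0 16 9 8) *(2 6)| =14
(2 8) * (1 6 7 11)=(1 6 7 11)(2 8)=[0, 6, 8, 3, 4, 5, 7, 11, 2, 9, 10, 1]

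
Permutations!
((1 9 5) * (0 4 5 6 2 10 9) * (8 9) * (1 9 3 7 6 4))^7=(0 1)(2 10 8 3 7 6)(4 5 9)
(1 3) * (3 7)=[0, 7, 2, 1, 4, 5, 6, 3]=(1 7 3)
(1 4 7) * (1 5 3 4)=(3 4 7 5)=[0, 1, 2, 4, 7, 3, 6, 5]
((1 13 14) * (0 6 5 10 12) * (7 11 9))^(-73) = ((0 6 5 10 12)(1 13 14)(7 11 9))^(-73) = (0 5 12 6 10)(1 14 13)(7 9 11)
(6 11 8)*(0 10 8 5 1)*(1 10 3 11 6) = (0 3 11 5 10 8 1) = [3, 0, 2, 11, 4, 10, 6, 7, 1, 9, 8, 5]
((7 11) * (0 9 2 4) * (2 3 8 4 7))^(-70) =((0 9 3 8 4)(2 7 11))^(-70) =(2 11 7)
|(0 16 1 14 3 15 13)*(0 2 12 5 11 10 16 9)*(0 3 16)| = |(0 9 3 15 13 2 12 5 11 10)(1 14 16)| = 30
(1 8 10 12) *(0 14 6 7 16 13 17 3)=(0 14 6 7 16 13 17 3)(1 8 10 12)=[14, 8, 2, 0, 4, 5, 7, 16, 10, 9, 12, 11, 1, 17, 6, 15, 13, 3]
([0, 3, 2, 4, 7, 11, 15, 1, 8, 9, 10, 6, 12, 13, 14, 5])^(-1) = [0, 7, 2, 1, 3, 15, 11, 4, 8, 9, 10, 5, 12, 13, 14, 6]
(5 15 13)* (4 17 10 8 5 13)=(4 17 10 8 5 15)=[0, 1, 2, 3, 17, 15, 6, 7, 5, 9, 8, 11, 12, 13, 14, 4, 16, 10]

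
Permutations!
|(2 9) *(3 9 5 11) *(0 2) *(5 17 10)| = |(0 2 17 10 5 11 3 9)| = 8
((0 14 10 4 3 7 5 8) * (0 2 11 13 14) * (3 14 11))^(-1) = ((2 3 7 5 8)(4 14 10)(11 13))^(-1) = (2 8 5 7 3)(4 10 14)(11 13)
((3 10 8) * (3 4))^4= ((3 10 8 4))^4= (10)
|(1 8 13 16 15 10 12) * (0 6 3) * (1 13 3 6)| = 20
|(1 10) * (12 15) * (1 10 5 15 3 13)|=6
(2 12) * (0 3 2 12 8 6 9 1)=(12)(0 3 2 8 6 9 1)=[3, 0, 8, 2, 4, 5, 9, 7, 6, 1, 10, 11, 12]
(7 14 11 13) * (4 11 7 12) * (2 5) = (2 5)(4 11 13 12)(7 14) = [0, 1, 5, 3, 11, 2, 6, 14, 8, 9, 10, 13, 4, 12, 7]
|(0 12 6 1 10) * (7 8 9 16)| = 20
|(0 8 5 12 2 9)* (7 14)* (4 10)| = 6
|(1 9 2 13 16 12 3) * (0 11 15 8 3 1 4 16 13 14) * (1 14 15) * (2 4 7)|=|(0 11 1 9 4 16 12 14)(2 15 8 3 7)|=40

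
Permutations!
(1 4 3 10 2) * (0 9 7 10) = (0 9 7 10 2 1 4 3) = [9, 4, 1, 0, 3, 5, 6, 10, 8, 7, 2]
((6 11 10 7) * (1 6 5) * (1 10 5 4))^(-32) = (1 5 4 11 7 6 10)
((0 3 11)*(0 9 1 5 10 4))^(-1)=((0 3 11 9 1 5 10 4))^(-1)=(0 4 10 5 1 9 11 3)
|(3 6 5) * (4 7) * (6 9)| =4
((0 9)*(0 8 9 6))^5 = (0 6)(8 9)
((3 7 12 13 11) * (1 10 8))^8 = (1 8 10)(3 13 7 11 12)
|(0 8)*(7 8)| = |(0 7 8)| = 3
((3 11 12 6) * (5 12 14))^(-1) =((3 11 14 5 12 6))^(-1) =(3 6 12 5 14 11)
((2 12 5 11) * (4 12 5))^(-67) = ((2 5 11)(4 12))^(-67) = (2 11 5)(4 12)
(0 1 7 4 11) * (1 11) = (0 11)(1 7 4) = [11, 7, 2, 3, 1, 5, 6, 4, 8, 9, 10, 0]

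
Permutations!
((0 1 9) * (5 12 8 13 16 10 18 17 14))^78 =((0 1 9)(5 12 8 13 16 10 18 17 14))^78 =(5 18 13)(8 14 10)(12 17 16)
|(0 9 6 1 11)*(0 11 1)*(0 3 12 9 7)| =4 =|(0 7)(3 12 9 6)|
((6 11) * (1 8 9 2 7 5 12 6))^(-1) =(1 11 6 12 5 7 2 9 8)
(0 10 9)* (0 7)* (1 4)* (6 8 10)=[6, 4, 2, 3, 1, 5, 8, 0, 10, 7, 9]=(0 6 8 10 9 7)(1 4)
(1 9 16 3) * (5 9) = (1 5 9 16 3) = [0, 5, 2, 1, 4, 9, 6, 7, 8, 16, 10, 11, 12, 13, 14, 15, 3]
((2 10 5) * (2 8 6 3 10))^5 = (10)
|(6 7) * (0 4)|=2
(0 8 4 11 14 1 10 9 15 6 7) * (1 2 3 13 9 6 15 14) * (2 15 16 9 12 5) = (0 8 4 11 1 10 6 7)(2 3 13 12 5)(9 14 15 16) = [8, 10, 3, 13, 11, 2, 7, 0, 4, 14, 6, 1, 5, 12, 15, 16, 9]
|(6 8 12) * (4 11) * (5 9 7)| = 6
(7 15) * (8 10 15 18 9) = [0, 1, 2, 3, 4, 5, 6, 18, 10, 8, 15, 11, 12, 13, 14, 7, 16, 17, 9] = (7 18 9 8 10 15)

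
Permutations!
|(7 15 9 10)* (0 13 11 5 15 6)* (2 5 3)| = 11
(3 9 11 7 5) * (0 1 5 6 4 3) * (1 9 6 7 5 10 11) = (0 9 1 10 11 5)(3 6 4) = [9, 10, 2, 6, 3, 0, 4, 7, 8, 1, 11, 5]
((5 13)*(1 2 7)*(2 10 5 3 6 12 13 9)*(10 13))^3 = (1 6 5 7 3 10 2 13 12 9) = ((1 13 3 6 12 10 5 9 2 7))^3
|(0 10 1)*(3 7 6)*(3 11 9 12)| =|(0 10 1)(3 7 6 11 9 12)| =6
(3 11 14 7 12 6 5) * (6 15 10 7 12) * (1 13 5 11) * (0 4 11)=(0 4 11 14 12 15 10 7 6)(1 13 5 3)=[4, 13, 2, 1, 11, 3, 0, 6, 8, 9, 7, 14, 15, 5, 12, 10]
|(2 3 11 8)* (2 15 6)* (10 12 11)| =|(2 3 10 12 11 8 15 6)| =8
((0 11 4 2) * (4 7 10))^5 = (0 2 4 10 7 11) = ((0 11 7 10 4 2))^5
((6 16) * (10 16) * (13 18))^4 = ((6 10 16)(13 18))^4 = (18)(6 10 16)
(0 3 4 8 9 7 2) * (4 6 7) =(0 3 6 7 2)(4 8 9) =[3, 1, 0, 6, 8, 5, 7, 2, 9, 4]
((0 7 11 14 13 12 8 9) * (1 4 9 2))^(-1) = (0 9 4 1 2 8 12 13 14 11 7)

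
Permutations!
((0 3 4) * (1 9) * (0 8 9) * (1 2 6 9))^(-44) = ((0 3 4 8 1)(2 6 9))^(-44) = (0 3 4 8 1)(2 6 9)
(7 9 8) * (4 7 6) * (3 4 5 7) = (3 4)(5 7 9 8 6) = [0, 1, 2, 4, 3, 7, 5, 9, 6, 8]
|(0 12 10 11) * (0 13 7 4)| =7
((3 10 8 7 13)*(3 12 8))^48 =((3 10)(7 13 12 8))^48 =(13)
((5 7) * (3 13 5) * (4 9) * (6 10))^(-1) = ((3 13 5 7)(4 9)(6 10))^(-1) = (3 7 5 13)(4 9)(6 10)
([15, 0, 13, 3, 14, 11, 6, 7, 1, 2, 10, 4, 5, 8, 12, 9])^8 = [15, 0, 13, 3, 5, 14, 6, 7, 1, 2, 10, 12, 4, 8, 11, 9]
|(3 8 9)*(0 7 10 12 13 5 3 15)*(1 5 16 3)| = 10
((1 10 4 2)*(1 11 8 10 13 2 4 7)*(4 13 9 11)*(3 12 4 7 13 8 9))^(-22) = (1 10 3 13 12 2 4 7 8)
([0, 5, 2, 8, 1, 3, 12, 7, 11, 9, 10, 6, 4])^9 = (1 5 3 8 11 6 12 4)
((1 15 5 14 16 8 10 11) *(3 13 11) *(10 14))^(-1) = ((1 15 5 10 3 13 11)(8 14 16))^(-1) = (1 11 13 3 10 5 15)(8 16 14)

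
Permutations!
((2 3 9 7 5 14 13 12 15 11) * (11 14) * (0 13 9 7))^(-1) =(0 9 14 15 12 13)(2 11 5 7 3)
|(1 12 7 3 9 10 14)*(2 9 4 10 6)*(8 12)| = |(1 8 12 7 3 4 10 14)(2 9 6)| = 24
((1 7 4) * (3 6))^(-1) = ((1 7 4)(3 6))^(-1) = (1 4 7)(3 6)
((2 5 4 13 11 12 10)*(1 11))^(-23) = (1 11 12 10 2 5 4 13)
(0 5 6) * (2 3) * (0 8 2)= (0 5 6 8 2 3)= [5, 1, 3, 0, 4, 6, 8, 7, 2]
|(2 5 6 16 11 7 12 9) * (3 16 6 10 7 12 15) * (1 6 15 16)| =8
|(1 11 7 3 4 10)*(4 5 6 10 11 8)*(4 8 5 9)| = |(1 5 6 10)(3 9 4 11 7)| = 20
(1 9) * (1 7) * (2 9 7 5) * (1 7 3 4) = (1 3 4)(2 9 5) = [0, 3, 9, 4, 1, 2, 6, 7, 8, 5]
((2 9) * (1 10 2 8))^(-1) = ((1 10 2 9 8))^(-1) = (1 8 9 2 10)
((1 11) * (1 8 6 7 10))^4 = (1 7 8)(6 11 10)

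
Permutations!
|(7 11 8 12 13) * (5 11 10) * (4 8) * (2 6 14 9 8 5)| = 9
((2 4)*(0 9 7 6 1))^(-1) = ((0 9 7 6 1)(2 4))^(-1) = (0 1 6 7 9)(2 4)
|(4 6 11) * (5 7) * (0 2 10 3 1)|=30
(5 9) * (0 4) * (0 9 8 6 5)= [4, 1, 2, 3, 9, 8, 5, 7, 6, 0]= (0 4 9)(5 8 6)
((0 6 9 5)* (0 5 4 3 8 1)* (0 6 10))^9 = (0 10)(1 4)(3 6)(8 9)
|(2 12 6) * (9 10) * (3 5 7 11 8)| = |(2 12 6)(3 5 7 11 8)(9 10)| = 30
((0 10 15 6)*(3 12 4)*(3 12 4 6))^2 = (0 15 4 6 10 3 12)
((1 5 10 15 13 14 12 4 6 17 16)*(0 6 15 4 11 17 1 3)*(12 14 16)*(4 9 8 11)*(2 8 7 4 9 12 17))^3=(17)(0 5 9 15 3 1 12 4 16 6 10 7 13)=((17)(0 6 1 5 10 12 9 7 4 15 13 16 3)(2 8 11))^3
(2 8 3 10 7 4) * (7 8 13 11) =(2 13 11 7 4)(3 10 8) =[0, 1, 13, 10, 2, 5, 6, 4, 3, 9, 8, 7, 12, 11]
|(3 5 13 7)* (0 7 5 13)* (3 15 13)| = 5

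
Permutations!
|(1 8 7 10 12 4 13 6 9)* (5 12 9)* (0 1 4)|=|(0 1 8 7 10 9 4 13 6 5 12)|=11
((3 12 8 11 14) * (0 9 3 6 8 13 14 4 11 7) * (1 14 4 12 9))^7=(0 1 14 6 8 7)(3 9)(4 13 12 11)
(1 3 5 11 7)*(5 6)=(1 3 6 5 11 7)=[0, 3, 2, 6, 4, 11, 5, 1, 8, 9, 10, 7]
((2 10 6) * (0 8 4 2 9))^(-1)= ((0 8 4 2 10 6 9))^(-1)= (0 9 6 10 2 4 8)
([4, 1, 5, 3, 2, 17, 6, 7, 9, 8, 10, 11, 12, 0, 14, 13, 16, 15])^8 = [4, 1, 5, 3, 2, 17, 6, 7, 8, 9, 10, 11, 12, 0, 14, 13, 16, 15]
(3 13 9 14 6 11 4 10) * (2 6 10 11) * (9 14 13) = (2 6)(3 9 13 14 10)(4 11) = [0, 1, 6, 9, 11, 5, 2, 7, 8, 13, 3, 4, 12, 14, 10]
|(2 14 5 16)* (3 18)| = 4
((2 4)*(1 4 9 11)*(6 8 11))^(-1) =((1 4 2 9 6 8 11))^(-1) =(1 11 8 6 9 2 4)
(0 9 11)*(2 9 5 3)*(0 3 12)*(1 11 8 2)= (0 5 12)(1 11 3)(2 9 8)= [5, 11, 9, 1, 4, 12, 6, 7, 2, 8, 10, 3, 0]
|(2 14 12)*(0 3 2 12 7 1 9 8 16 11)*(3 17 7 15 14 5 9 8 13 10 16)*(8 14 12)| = 16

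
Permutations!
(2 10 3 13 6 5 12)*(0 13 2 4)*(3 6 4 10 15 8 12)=(0 13 4)(2 15 8 12 10 6 5 3)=[13, 1, 15, 2, 0, 3, 5, 7, 12, 9, 6, 11, 10, 4, 14, 8]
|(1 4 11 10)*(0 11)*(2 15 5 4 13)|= |(0 11 10 1 13 2 15 5 4)|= 9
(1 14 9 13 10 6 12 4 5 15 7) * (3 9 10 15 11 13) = [0, 14, 2, 9, 5, 11, 12, 1, 8, 3, 6, 13, 4, 15, 10, 7] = (1 14 10 6 12 4 5 11 13 15 7)(3 9)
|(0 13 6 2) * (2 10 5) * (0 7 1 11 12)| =10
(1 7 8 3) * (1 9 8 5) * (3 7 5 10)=(1 5)(3 9 8 7 10)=[0, 5, 2, 9, 4, 1, 6, 10, 7, 8, 3]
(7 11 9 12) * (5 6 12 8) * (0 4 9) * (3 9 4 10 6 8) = (0 10 6 12 7 11)(3 9)(5 8) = [10, 1, 2, 9, 4, 8, 12, 11, 5, 3, 6, 0, 7]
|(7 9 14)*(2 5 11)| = |(2 5 11)(7 9 14)| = 3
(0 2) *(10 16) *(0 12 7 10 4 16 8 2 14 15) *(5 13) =(0 14 15)(2 12 7 10 8)(4 16)(5 13) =[14, 1, 12, 3, 16, 13, 6, 10, 2, 9, 8, 11, 7, 5, 15, 0, 4]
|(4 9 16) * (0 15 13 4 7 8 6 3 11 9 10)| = |(0 15 13 4 10)(3 11 9 16 7 8 6)| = 35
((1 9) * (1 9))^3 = (9)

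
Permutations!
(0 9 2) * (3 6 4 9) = [3, 1, 0, 6, 9, 5, 4, 7, 8, 2] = (0 3 6 4 9 2)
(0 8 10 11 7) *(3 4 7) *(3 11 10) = (11)(0 8 3 4 7) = [8, 1, 2, 4, 7, 5, 6, 0, 3, 9, 10, 11]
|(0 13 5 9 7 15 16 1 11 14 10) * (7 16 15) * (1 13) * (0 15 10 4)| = 20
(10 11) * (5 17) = (5 17)(10 11) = [0, 1, 2, 3, 4, 17, 6, 7, 8, 9, 11, 10, 12, 13, 14, 15, 16, 5]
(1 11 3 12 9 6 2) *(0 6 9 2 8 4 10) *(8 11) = [6, 8, 1, 12, 10, 5, 11, 7, 4, 9, 0, 3, 2] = (0 6 11 3 12 2 1 8 4 10)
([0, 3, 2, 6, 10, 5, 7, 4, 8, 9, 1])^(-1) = [0, 10, 2, 1, 7, 5, 3, 6, 8, 9, 4]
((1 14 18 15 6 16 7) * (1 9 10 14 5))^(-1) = (1 5)(6 15 18 14 10 9 7 16)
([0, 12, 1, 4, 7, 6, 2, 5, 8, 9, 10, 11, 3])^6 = (1 6 7 3)(2 5 4 12)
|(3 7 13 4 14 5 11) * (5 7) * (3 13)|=7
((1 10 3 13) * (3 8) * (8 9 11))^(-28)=((1 10 9 11 8 3 13))^(-28)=(13)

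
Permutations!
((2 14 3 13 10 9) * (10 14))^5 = (2 9 10)(3 14 13)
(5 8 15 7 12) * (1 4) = (1 4)(5 8 15 7 12) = [0, 4, 2, 3, 1, 8, 6, 12, 15, 9, 10, 11, 5, 13, 14, 7]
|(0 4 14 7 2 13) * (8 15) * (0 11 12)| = |(0 4 14 7 2 13 11 12)(8 15)| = 8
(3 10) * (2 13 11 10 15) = (2 13 11 10 3 15) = [0, 1, 13, 15, 4, 5, 6, 7, 8, 9, 3, 10, 12, 11, 14, 2]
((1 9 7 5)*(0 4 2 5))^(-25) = ((0 4 2 5 1 9 7))^(-25) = (0 5 7 2 9 4 1)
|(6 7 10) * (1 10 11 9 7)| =|(1 10 6)(7 11 9)| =3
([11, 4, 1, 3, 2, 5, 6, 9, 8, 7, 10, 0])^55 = [11, 4, 1, 3, 2, 5, 6, 9, 8, 7, 10, 0]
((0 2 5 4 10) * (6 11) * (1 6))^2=((0 2 5 4 10)(1 6 11))^2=(0 5 10 2 4)(1 11 6)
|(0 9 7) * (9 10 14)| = 5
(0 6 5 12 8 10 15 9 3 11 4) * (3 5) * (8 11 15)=[6, 1, 2, 15, 0, 12, 3, 7, 10, 5, 8, 4, 11, 13, 14, 9]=(0 6 3 15 9 5 12 11 4)(8 10)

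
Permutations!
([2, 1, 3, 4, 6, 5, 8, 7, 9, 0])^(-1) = (0 9 8 6 4 3 2)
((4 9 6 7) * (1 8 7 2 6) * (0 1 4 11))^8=(0 7 1 11 8)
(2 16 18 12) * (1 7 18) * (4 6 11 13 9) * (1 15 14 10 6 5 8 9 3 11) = (1 7 18 12 2 16 15 14 10 6)(3 11 13)(4 5 8 9) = [0, 7, 16, 11, 5, 8, 1, 18, 9, 4, 6, 13, 2, 3, 10, 14, 15, 17, 12]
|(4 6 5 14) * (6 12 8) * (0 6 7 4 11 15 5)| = 4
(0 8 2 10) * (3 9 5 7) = (0 8 2 10)(3 9 5 7) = [8, 1, 10, 9, 4, 7, 6, 3, 2, 5, 0]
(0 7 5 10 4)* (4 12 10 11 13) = (0 7 5 11 13 4)(10 12) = [7, 1, 2, 3, 0, 11, 6, 5, 8, 9, 12, 13, 10, 4]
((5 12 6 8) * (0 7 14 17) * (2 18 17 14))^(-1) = ((0 7 2 18 17)(5 12 6 8))^(-1) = (0 17 18 2 7)(5 8 6 12)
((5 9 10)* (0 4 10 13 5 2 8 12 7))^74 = (0 8 4 12 10 7 2)(5 13 9)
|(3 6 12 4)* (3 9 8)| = 6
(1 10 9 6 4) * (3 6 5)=(1 10 9 5 3 6 4)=[0, 10, 2, 6, 1, 3, 4, 7, 8, 5, 9]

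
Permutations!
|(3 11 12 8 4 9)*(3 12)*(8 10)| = |(3 11)(4 9 12 10 8)| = 10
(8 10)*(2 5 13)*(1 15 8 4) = (1 15 8 10 4)(2 5 13) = [0, 15, 5, 3, 1, 13, 6, 7, 10, 9, 4, 11, 12, 2, 14, 8]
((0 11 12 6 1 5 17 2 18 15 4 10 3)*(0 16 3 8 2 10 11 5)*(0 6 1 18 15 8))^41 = (0 5 17 10)(1 15 6 4 18 11 8 12 2)(3 16)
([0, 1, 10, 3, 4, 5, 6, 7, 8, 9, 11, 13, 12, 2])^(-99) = (2 10 11 13)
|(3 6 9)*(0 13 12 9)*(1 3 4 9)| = 6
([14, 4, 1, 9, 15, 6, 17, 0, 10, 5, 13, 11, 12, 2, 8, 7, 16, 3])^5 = (17)(0 2)(1 14)(4 8)(7 13)(10 15)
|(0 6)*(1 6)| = |(0 1 6)| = 3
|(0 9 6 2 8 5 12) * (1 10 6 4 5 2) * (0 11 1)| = |(0 9 4 5 12 11 1 10 6)(2 8)| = 18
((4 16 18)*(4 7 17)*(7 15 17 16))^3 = (4 18)(7 15)(16 17)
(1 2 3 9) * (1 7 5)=[0, 2, 3, 9, 4, 1, 6, 5, 8, 7]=(1 2 3 9 7 5)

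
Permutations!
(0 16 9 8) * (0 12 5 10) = [16, 1, 2, 3, 4, 10, 6, 7, 12, 8, 0, 11, 5, 13, 14, 15, 9] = (0 16 9 8 12 5 10)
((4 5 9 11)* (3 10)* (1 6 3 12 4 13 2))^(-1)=(1 2 13 11 9 5 4 12 10 3 6)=((1 6 3 10 12 4 5 9 11 13 2))^(-1)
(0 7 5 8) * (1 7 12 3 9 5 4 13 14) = [12, 7, 2, 9, 13, 8, 6, 4, 0, 5, 10, 11, 3, 14, 1] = (0 12 3 9 5 8)(1 7 4 13 14)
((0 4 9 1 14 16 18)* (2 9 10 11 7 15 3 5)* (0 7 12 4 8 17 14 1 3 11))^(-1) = ((0 8 17 14 16 18 7 15 11 12 4 10)(2 9 3 5))^(-1) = (0 10 4 12 11 15 7 18 16 14 17 8)(2 5 3 9)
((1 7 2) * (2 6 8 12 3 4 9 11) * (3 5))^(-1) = ((1 7 6 8 12 5 3 4 9 11 2))^(-1) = (1 2 11 9 4 3 5 12 8 6 7)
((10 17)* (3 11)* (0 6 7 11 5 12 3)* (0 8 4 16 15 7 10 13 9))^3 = (0 17)(4 7)(6 13)(8 15)(9 10)(11 16)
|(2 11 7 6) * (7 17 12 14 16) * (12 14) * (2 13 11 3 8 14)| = 10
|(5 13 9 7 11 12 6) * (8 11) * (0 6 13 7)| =9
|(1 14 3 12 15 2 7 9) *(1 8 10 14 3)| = |(1 3 12 15 2 7 9 8 10 14)| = 10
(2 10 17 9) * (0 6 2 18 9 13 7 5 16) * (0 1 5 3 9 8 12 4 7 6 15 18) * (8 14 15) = [8, 5, 10, 9, 7, 16, 2, 3, 12, 0, 17, 11, 4, 6, 15, 18, 1, 13, 14] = (0 8 12 4 7 3 9)(1 5 16)(2 10 17 13 6)(14 15 18)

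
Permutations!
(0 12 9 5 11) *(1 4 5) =[12, 4, 2, 3, 5, 11, 6, 7, 8, 1, 10, 0, 9] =(0 12 9 1 4 5 11)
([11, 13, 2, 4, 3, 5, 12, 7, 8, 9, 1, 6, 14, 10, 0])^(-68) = (0 6 14 11 12)(1 13 10)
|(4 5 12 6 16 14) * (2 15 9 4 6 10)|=|(2 15 9 4 5 12 10)(6 16 14)|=21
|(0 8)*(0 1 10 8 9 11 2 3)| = 15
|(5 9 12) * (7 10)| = |(5 9 12)(7 10)| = 6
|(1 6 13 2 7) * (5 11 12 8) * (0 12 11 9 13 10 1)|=24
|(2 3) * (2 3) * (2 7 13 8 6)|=5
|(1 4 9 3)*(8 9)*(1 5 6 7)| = 8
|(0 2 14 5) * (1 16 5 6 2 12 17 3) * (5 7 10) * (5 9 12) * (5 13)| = 24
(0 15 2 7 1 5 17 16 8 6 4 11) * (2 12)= (0 15 12 2 7 1 5 17 16 8 6 4 11)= [15, 5, 7, 3, 11, 17, 4, 1, 6, 9, 10, 0, 2, 13, 14, 12, 8, 16]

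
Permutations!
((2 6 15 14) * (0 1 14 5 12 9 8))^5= ((0 1 14 2 6 15 5 12 9 8))^5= (0 15)(1 5)(2 9)(6 8)(12 14)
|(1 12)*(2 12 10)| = 4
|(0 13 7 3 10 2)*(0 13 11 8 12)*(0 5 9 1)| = |(0 11 8 12 5 9 1)(2 13 7 3 10)| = 35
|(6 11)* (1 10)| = 2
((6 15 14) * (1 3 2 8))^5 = (1 3 2 8)(6 14 15)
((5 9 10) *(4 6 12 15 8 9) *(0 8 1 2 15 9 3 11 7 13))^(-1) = (0 13 7 11 3 8)(1 15 2)(4 5 10 9 12 6)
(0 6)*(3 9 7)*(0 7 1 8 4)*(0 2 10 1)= (0 6 7 3 9)(1 8 4 2 10)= [6, 8, 10, 9, 2, 5, 7, 3, 4, 0, 1]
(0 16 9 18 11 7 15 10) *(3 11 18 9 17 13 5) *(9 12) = (18)(0 16 17 13 5 3 11 7 15 10)(9 12) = [16, 1, 2, 11, 4, 3, 6, 15, 8, 12, 0, 7, 9, 5, 14, 10, 17, 13, 18]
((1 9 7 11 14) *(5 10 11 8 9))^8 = (1 11 5 14 10)(7 9 8)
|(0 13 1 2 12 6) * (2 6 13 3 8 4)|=|(0 3 8 4 2 12 13 1 6)|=9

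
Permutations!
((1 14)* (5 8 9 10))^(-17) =(1 14)(5 10 9 8) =((1 14)(5 8 9 10))^(-17)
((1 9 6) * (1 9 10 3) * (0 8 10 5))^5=(0 5 1 3 10 8)(6 9)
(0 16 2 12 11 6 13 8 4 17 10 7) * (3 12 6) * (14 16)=(0 14 16 2 6 13 8 4 17 10 7)(3 12 11)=[14, 1, 6, 12, 17, 5, 13, 0, 4, 9, 7, 3, 11, 8, 16, 15, 2, 10]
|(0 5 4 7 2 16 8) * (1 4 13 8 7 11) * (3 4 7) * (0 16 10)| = 12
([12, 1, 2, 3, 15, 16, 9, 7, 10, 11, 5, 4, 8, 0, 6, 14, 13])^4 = [5, 1, 2, 3, 9, 12, 15, 7, 13, 14, 0, 6, 16, 10, 4, 11, 8]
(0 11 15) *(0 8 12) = (0 11 15 8 12) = [11, 1, 2, 3, 4, 5, 6, 7, 12, 9, 10, 15, 0, 13, 14, 8]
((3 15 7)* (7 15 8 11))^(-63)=(15)(3 8 11 7)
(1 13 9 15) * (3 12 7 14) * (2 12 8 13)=(1 2 12 7 14 3 8 13 9 15)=[0, 2, 12, 8, 4, 5, 6, 14, 13, 15, 10, 11, 7, 9, 3, 1]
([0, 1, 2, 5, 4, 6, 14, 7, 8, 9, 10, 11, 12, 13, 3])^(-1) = (3 14 6 5)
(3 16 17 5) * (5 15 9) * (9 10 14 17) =(3 16 9 5)(10 14 17 15) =[0, 1, 2, 16, 4, 3, 6, 7, 8, 5, 14, 11, 12, 13, 17, 10, 9, 15]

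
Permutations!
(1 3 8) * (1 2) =[0, 3, 1, 8, 4, 5, 6, 7, 2] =(1 3 8 2)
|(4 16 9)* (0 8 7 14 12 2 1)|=|(0 8 7 14 12 2 1)(4 16 9)|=21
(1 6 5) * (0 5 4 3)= [5, 6, 2, 0, 3, 1, 4]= (0 5 1 6 4 3)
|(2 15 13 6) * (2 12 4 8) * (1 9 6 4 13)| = |(1 9 6 12 13 4 8 2 15)| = 9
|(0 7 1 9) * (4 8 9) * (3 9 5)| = |(0 7 1 4 8 5 3 9)| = 8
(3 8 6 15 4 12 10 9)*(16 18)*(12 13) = (3 8 6 15 4 13 12 10 9)(16 18) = [0, 1, 2, 8, 13, 5, 15, 7, 6, 3, 9, 11, 10, 12, 14, 4, 18, 17, 16]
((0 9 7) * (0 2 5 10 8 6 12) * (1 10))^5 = (0 1)(2 6)(5 12)(7 8)(9 10) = ((0 9 7 2 5 1 10 8 6 12))^5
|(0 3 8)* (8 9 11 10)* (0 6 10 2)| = |(0 3 9 11 2)(6 10 8)| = 15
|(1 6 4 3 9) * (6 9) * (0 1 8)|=|(0 1 9 8)(3 6 4)|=12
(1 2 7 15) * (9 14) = (1 2 7 15)(9 14) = [0, 2, 7, 3, 4, 5, 6, 15, 8, 14, 10, 11, 12, 13, 9, 1]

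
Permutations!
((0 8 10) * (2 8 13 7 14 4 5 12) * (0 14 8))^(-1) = (0 2 12 5 4 14 10 8 7 13)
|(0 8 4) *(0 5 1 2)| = |(0 8 4 5 1 2)| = 6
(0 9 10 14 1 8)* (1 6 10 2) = (0 9 2 1 8)(6 10 14) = [9, 8, 1, 3, 4, 5, 10, 7, 0, 2, 14, 11, 12, 13, 6]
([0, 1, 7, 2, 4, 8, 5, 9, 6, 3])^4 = [0, 1, 2, 3, 4, 8, 5, 7, 6, 9]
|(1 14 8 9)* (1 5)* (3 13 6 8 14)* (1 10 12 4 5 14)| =28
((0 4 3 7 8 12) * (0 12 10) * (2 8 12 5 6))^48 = ((0 4 3 7 12 5 6 2 8 10))^48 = (0 8 6 12 3)(2 5 7 4 10)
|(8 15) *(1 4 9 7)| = 4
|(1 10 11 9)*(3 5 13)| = |(1 10 11 9)(3 5 13)| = 12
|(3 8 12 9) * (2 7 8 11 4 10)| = |(2 7 8 12 9 3 11 4 10)| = 9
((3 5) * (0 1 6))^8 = ((0 1 6)(3 5))^8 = (0 6 1)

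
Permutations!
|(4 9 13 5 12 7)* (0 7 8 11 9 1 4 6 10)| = |(0 7 6 10)(1 4)(5 12 8 11 9 13)| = 12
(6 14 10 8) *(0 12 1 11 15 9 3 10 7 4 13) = (0 12 1 11 15 9 3 10 8 6 14 7 4 13) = [12, 11, 2, 10, 13, 5, 14, 4, 6, 3, 8, 15, 1, 0, 7, 9]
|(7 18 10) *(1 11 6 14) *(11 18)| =7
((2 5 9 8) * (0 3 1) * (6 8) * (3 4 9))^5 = ((0 4 9 6 8 2 5 3 1))^5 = (0 2 4 5 9 3 6 1 8)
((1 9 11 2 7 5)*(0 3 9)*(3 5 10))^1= ((0 5 1)(2 7 10 3 9 11))^1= (0 5 1)(2 7 10 3 9 11)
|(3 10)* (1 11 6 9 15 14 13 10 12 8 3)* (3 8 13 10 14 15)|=|(15)(1 11 6 9 3 12 13 14 10)|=9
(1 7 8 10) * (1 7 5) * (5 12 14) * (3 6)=(1 12 14 5)(3 6)(7 8 10)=[0, 12, 2, 6, 4, 1, 3, 8, 10, 9, 7, 11, 14, 13, 5]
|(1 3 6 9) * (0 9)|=|(0 9 1 3 6)|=5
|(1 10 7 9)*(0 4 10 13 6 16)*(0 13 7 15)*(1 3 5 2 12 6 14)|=44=|(0 4 10 15)(1 7 9 3 5 2 12 6 16 13 14)|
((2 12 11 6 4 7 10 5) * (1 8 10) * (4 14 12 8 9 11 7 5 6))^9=(1 14 8 4)(2 11 7 6)(5 9 12 10)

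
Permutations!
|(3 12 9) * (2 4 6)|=|(2 4 6)(3 12 9)|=3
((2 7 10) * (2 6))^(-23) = (2 7 10 6)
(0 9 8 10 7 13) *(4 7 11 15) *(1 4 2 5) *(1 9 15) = (0 15 2 5 9 8 10 11 1 4 7 13) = [15, 4, 5, 3, 7, 9, 6, 13, 10, 8, 11, 1, 12, 0, 14, 2]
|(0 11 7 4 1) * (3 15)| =|(0 11 7 4 1)(3 15)| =10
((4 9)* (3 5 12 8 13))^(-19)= (3 5 12 8 13)(4 9)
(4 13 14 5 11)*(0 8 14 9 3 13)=(0 8 14 5 11 4)(3 13 9)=[8, 1, 2, 13, 0, 11, 6, 7, 14, 3, 10, 4, 12, 9, 5]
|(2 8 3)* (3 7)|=|(2 8 7 3)|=4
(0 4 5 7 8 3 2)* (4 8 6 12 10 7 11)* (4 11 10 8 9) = (0 9 4 5 10 7 6 12 8 3 2) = [9, 1, 0, 2, 5, 10, 12, 6, 3, 4, 7, 11, 8]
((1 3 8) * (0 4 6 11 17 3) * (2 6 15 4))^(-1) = (0 1 8 3 17 11 6 2)(4 15)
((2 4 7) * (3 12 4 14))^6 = (14)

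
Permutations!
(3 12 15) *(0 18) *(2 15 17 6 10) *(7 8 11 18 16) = (0 16 7 8 11 18)(2 15 3 12 17 6 10) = [16, 1, 15, 12, 4, 5, 10, 8, 11, 9, 2, 18, 17, 13, 14, 3, 7, 6, 0]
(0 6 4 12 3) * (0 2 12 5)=(0 6 4 5)(2 12 3)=[6, 1, 12, 2, 5, 0, 4, 7, 8, 9, 10, 11, 3]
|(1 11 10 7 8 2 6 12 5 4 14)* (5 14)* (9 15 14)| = 22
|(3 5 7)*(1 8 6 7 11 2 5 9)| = |(1 8 6 7 3 9)(2 5 11)| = 6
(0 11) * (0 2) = (0 11 2) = [11, 1, 0, 3, 4, 5, 6, 7, 8, 9, 10, 2]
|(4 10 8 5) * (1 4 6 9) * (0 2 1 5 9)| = |(0 2 1 4 10 8 9 5 6)| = 9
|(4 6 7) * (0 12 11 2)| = |(0 12 11 2)(4 6 7)| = 12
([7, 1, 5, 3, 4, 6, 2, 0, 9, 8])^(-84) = [0, 1, 2, 3, 4, 5, 6, 7, 8, 9]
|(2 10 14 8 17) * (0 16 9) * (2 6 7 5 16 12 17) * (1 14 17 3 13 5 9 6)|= 18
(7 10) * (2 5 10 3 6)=(2 5 10 7 3 6)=[0, 1, 5, 6, 4, 10, 2, 3, 8, 9, 7]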